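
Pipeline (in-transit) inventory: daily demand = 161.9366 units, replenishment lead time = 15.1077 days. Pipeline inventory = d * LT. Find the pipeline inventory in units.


Pipeline = 161.9366 * 15.1077 = 2446.4896

2446.4896 units


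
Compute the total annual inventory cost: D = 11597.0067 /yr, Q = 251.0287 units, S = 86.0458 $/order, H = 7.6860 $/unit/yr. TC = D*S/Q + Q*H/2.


Ordering cost = D*S/Q = 3975.1380
Holding cost = Q*H/2 = 964.7033
TC = 3975.1380 + 964.7033 = 4939.8413

4939.8413 $/yr


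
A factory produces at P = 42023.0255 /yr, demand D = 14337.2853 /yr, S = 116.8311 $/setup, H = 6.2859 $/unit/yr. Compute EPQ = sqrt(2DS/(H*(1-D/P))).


1 - D/P = 1 - 0.3412 = 0.6588
H*(1-D/P) = 4.1413
2DS = 3350081.6252
EPQ = sqrt(808945.1930) = 899.4138

899.4138 units


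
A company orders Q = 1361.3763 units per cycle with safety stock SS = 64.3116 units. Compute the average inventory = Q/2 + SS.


Q/2 = 680.6881
Avg = 680.6881 + 64.3116 = 744.9997

744.9997 units


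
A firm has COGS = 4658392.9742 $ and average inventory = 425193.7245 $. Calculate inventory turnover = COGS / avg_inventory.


Turnover = 4658392.9742 / 425193.7245 = 10.9559

10.9559


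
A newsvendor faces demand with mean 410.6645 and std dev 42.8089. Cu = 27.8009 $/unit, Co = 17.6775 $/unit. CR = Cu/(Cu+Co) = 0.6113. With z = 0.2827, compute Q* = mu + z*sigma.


CR = Cu/(Cu+Co) = 27.8009/(27.8009+17.6775) = 0.6113
z = 0.2827
Q* = 410.6645 + 0.2827 * 42.8089 = 422.7666

422.7666 units


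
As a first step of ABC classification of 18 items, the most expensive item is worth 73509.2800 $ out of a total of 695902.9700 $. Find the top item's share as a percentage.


Top item = 73509.2800
Total = 695902.9700
Percentage = 73509.2800 / 695902.9700 * 100 = 10.5632

10.5632%


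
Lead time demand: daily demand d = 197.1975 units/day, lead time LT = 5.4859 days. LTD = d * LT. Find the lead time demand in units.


LTD = 197.1975 * 5.4859 = 1081.8058

1081.8058 units


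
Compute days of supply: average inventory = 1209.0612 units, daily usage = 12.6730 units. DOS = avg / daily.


DOS = 1209.0612 / 12.6730 = 95.4045

95.4045 days


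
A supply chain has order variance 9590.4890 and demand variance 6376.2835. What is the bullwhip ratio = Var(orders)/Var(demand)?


BW = 9590.4890 / 6376.2835 = 1.5041

1.5041


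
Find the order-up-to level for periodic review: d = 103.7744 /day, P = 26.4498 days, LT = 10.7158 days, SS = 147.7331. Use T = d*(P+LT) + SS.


P + LT = 37.1656
d*(P+LT) = 103.7744 * 37.1656 = 3856.8378
T = 3856.8378 + 147.7331 = 4004.5709

4004.5709 units


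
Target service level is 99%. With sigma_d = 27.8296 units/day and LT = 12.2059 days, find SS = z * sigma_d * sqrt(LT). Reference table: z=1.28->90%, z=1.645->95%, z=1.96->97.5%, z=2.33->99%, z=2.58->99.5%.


From the table, SL = 99% corresponds to z = 2.33
sqrt(LT) = sqrt(12.2059) = 3.4937
SS = 2.33 * 27.8296 * 3.4937 = 226.5415

226.5415 units


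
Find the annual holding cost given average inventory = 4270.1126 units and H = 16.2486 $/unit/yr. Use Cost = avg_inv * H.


Cost = 4270.1126 * 16.2486 = 69383.3516

69383.3516 $/yr


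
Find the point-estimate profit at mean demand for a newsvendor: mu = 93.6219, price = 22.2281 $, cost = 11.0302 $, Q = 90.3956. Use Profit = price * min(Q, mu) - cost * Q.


Sales at mu = min(90.3956, 93.6219) = 90.3956
Revenue = 22.2281 * 90.3956 = 2009.3224
Total cost = 11.0302 * 90.3956 = 997.0815
Profit = 2009.3224 - 997.0815 = 1012.2409

1012.2409 $


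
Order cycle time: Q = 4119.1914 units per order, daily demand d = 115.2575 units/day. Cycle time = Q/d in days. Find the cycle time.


Cycle = 4119.1914 / 115.2575 = 35.7390

35.7390 days


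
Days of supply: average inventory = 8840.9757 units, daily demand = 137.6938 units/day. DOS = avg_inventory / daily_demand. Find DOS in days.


DOS = 8840.9757 / 137.6938 = 64.2075

64.2075 days


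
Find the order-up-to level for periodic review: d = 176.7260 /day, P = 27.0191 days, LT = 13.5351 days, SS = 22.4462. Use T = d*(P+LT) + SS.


P + LT = 40.5542
d*(P+LT) = 176.7260 * 40.5542 = 7166.9815
T = 7166.9815 + 22.4462 = 7189.4277

7189.4277 units


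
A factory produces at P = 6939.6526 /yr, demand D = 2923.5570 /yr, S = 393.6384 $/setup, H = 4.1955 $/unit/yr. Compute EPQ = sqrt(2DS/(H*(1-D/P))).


1 - D/P = 1 - 0.4213 = 0.5787
H*(1-D/P) = 2.4280
2DS = 2301648.5996
EPQ = sqrt(947957.7502) = 973.6312

973.6312 units


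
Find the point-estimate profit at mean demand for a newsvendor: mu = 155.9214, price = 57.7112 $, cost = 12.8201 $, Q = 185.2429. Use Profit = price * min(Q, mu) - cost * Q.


Sales at mu = min(185.2429, 155.9214) = 155.9214
Revenue = 57.7112 * 155.9214 = 8998.4111
Total cost = 12.8201 * 185.2429 = 2374.8325
Profit = 8998.4111 - 2374.8325 = 6623.5786

6623.5786 $


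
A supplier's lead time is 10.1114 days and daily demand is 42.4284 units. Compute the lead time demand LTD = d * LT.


LTD = 42.4284 * 10.1114 = 429.0105

429.0105 units


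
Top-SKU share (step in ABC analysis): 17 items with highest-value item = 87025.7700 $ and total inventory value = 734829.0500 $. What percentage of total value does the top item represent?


Top item = 87025.7700
Total = 734829.0500
Percentage = 87025.7700 / 734829.0500 * 100 = 11.8430

11.8430%


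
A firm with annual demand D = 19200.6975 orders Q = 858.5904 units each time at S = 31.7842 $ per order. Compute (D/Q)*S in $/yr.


Number of orders = D/Q = 22.3630
Cost = 22.3630 * 31.7842 = 710.7916

710.7916 $/yr


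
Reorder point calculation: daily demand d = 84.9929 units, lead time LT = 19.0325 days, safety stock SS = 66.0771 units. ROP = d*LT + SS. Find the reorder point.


d*LT = 84.9929 * 19.0325 = 1617.6274
ROP = 1617.6274 + 66.0771 = 1683.7045

1683.7045 units


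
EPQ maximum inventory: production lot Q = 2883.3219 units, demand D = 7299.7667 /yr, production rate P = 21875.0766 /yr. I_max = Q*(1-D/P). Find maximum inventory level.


D/P = 0.3337
1 - D/P = 0.6663
I_max = 2883.3219 * 0.6663 = 1921.1503

1921.1503 units


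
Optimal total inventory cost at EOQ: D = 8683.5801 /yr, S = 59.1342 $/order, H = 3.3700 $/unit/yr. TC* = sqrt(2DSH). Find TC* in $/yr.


2*D*S*H = 3460966.8302
TC* = sqrt(3460966.8302) = 1860.3674

1860.3674 $/yr


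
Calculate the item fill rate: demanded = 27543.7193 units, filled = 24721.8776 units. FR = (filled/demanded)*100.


FR = 24721.8776 / 27543.7193 * 100 = 89.7550

89.7550%


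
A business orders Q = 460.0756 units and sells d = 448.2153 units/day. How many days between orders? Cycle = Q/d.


Cycle = 460.0756 / 448.2153 = 1.0265

1.0265 days


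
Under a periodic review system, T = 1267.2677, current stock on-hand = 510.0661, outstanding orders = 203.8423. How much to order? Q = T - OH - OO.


Inventory position = OH + OO = 510.0661 + 203.8423 = 713.9084
Q = 1267.2677 - 713.9084 = 553.3593

553.3593 units


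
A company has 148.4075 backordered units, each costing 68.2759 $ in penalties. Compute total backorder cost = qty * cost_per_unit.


Total = 148.4075 * 68.2759 = 10132.6556

10132.6556 $


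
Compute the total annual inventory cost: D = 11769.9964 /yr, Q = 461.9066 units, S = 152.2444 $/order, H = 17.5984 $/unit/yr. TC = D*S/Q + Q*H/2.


Ordering cost = D*S/Q = 3879.3904
Holding cost = Q*H/2 = 4064.4086
TC = 3879.3904 + 4064.4086 = 7943.7990

7943.7990 $/yr


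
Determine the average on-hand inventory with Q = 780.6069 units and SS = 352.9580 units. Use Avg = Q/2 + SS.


Q/2 = 390.3034
Avg = 390.3034 + 352.9580 = 743.2614

743.2614 units


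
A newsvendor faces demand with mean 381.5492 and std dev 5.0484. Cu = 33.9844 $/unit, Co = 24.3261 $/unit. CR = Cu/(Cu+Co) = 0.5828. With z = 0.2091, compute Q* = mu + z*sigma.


CR = Cu/(Cu+Co) = 33.9844/(33.9844+24.3261) = 0.5828
z = 0.2091
Q* = 381.5492 + 0.2091 * 5.0484 = 382.6048

382.6048 units


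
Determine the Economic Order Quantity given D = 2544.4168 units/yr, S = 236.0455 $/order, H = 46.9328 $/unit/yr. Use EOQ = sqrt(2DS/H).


2*D*S = 2 * 2544.4168 * 236.0455 = 1201196.2715
2*D*S/H = 25593.9614
EOQ = sqrt(25593.9614) = 159.9811

159.9811 units


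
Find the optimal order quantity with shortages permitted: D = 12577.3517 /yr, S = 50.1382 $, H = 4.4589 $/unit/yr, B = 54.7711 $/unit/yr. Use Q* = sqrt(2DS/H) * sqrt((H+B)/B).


sqrt(2DS/H) = 531.8389
sqrt((H+B)/B) = 1.0399
Q* = 531.8389 * 1.0399 = 553.0638

553.0638 units


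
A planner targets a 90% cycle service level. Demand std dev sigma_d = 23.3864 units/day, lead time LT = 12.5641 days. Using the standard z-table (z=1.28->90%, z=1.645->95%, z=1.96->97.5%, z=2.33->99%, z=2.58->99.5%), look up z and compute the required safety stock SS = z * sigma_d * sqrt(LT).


From the table, SL = 90% corresponds to z = 1.28
sqrt(LT) = sqrt(12.5641) = 3.5446
SS = 1.28 * 23.3864 * 3.5446 = 106.1058

106.1058 units


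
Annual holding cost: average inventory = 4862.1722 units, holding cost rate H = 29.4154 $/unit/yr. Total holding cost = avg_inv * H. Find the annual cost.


Cost = 4862.1722 * 29.4154 = 143022.7401

143022.7401 $/yr


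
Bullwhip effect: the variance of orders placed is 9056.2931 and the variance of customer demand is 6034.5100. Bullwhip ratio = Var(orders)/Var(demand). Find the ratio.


BW = 9056.2931 / 6034.5100 = 1.5008

1.5008


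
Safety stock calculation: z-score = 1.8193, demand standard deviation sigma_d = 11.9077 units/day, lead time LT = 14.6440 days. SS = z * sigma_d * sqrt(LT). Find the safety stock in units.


sqrt(LT) = sqrt(14.6440) = 3.8267
SS = 1.8193 * 11.9077 * 3.8267 = 82.9014

82.9014 units


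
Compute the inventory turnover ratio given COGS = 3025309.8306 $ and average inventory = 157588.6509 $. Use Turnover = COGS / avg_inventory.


Turnover = 3025309.8306 / 157588.6509 = 19.1975

19.1975


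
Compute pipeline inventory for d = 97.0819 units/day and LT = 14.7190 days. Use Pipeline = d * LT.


Pipeline = 97.0819 * 14.7190 = 1428.9485

1428.9485 units


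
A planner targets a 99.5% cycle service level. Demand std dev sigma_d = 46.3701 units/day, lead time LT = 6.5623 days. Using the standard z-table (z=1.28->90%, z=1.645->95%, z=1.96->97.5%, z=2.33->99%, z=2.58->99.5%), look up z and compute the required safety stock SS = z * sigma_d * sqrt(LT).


From the table, SL = 99.5% corresponds to z = 2.58
sqrt(LT) = sqrt(6.5623) = 2.5617
SS = 2.58 * 46.3701 * 2.5617 = 306.4685

306.4685 units


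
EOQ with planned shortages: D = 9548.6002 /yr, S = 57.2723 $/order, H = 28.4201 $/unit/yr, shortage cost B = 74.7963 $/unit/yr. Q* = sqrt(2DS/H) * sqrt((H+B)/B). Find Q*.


sqrt(2DS/H) = 196.1753
sqrt((H+B)/B) = 1.1747
Q* = 196.1753 * 1.1747 = 230.4510

230.4510 units


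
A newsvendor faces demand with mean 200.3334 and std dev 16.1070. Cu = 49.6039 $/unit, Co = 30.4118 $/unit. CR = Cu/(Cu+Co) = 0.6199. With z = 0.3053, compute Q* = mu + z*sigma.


CR = Cu/(Cu+Co) = 49.6039/(49.6039+30.4118) = 0.6199
z = 0.3053
Q* = 200.3334 + 0.3053 * 16.1070 = 205.2509

205.2509 units


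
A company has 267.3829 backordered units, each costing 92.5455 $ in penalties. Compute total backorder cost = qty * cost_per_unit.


Total = 267.3829 * 92.5455 = 24745.0842

24745.0842 $


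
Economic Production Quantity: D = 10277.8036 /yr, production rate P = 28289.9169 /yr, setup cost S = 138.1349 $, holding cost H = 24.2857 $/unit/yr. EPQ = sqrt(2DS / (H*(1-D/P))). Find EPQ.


1 - D/P = 1 - 0.3633 = 0.6367
H*(1-D/P) = 15.4626
2DS = 2839446.7450
EPQ = sqrt(183632.7354) = 428.5239

428.5239 units


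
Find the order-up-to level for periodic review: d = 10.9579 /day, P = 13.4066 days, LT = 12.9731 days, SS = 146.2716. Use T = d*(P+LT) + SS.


P + LT = 26.3797
d*(P+LT) = 10.9579 * 26.3797 = 289.0661
T = 289.0661 + 146.2716 = 435.3377

435.3377 units


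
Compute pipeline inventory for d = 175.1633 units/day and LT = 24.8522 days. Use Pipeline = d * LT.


Pipeline = 175.1633 * 24.8522 = 4353.1934

4353.1934 units


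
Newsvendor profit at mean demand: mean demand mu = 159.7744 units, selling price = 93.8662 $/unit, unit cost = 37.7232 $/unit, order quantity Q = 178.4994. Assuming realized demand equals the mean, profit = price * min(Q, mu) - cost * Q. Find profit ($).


Sales at mu = min(178.4994, 159.7744) = 159.7744
Revenue = 93.8662 * 159.7744 = 14997.4158
Total cost = 37.7232 * 178.4994 = 6733.5686
Profit = 14997.4158 - 6733.5686 = 8263.8472

8263.8472 $


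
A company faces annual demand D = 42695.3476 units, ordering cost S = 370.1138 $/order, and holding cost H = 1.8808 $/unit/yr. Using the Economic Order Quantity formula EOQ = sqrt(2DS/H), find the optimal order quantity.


2*D*S = 2 * 42695.3476 * 370.1138 = 31604274.6851
2*D*S/H = 16803633.9245
EOQ = sqrt(16803633.9245) = 4099.2236

4099.2236 units


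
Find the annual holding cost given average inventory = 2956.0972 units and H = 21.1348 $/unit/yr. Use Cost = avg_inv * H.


Cost = 2956.0972 * 21.1348 = 62476.5231

62476.5231 $/yr


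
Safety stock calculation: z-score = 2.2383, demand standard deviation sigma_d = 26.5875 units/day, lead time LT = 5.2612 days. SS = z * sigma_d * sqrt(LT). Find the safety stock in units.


sqrt(LT) = sqrt(5.2612) = 2.2937
SS = 2.2383 * 26.5875 * 2.2937 = 136.5017

136.5017 units


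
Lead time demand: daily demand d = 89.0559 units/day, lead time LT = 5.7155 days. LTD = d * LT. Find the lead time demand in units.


LTD = 89.0559 * 5.7155 = 508.9990

508.9990 units


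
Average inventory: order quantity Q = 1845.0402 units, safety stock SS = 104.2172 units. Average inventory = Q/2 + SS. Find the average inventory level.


Q/2 = 922.5201
Avg = 922.5201 + 104.2172 = 1026.7373

1026.7373 units


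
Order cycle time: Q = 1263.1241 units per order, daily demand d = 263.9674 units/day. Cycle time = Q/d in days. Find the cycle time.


Cycle = 1263.1241 / 263.9674 = 4.7852

4.7852 days


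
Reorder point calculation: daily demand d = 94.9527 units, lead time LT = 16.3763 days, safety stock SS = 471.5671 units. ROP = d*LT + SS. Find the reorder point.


d*LT = 94.9527 * 16.3763 = 1554.9739
ROP = 1554.9739 + 471.5671 = 2026.5410

2026.5410 units


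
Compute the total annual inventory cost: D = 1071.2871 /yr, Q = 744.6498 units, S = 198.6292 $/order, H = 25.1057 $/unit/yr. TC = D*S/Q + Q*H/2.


Ordering cost = D*S/Q = 285.7570
Holding cost = Q*H/2 = 9347.4772
TC = 285.7570 + 9347.4772 = 9633.2343

9633.2343 $/yr


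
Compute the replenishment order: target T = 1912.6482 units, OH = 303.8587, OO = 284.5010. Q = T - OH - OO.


Inventory position = OH + OO = 303.8587 + 284.5010 = 588.3597
Q = 1912.6482 - 588.3597 = 1324.2885

1324.2885 units


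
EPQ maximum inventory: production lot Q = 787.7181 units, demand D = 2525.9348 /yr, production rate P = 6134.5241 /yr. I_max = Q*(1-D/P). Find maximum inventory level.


D/P = 0.4118
1 - D/P = 0.5882
I_max = 787.7181 * 0.5882 = 463.3695

463.3695 units


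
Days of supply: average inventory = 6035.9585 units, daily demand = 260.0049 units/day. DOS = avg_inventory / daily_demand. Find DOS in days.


DOS = 6035.9585 / 260.0049 = 23.2148

23.2148 days


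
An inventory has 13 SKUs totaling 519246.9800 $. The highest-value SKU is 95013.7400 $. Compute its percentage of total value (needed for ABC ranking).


Top item = 95013.7400
Total = 519246.9800
Percentage = 95013.7400 / 519246.9800 * 100 = 18.2984

18.2984%


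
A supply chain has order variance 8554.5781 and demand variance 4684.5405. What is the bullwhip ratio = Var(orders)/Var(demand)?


BW = 8554.5781 / 4684.5405 = 1.8261

1.8261


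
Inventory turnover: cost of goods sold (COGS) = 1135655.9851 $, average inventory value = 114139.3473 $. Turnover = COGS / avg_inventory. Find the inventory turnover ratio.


Turnover = 1135655.9851 / 114139.3473 = 9.9497

9.9497


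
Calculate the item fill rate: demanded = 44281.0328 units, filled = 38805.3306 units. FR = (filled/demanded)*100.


FR = 38805.3306 / 44281.0328 * 100 = 87.6342

87.6342%


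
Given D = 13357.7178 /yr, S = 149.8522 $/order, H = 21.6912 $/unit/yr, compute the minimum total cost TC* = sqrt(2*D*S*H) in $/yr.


2*D*S*H = 86837829.9022
TC* = sqrt(86837829.9022) = 9318.6818

9318.6818 $/yr


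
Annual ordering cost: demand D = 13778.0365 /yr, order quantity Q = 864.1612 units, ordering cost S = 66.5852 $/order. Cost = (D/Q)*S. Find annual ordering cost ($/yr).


Number of orders = D/Q = 15.9438
Cost = 15.9438 * 66.5852 = 1061.6229

1061.6229 $/yr


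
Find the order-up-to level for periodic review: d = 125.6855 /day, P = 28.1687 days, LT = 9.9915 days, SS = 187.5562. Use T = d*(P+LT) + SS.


P + LT = 38.1602
d*(P+LT) = 125.6855 * 38.1602 = 4796.1838
T = 4796.1838 + 187.5562 = 4983.7400

4983.7400 units


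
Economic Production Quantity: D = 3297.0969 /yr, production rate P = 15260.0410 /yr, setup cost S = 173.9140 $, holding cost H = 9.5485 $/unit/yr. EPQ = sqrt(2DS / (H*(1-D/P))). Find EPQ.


1 - D/P = 1 - 0.2161 = 0.7839
H*(1-D/P) = 7.4854
2DS = 1146822.6205
EPQ = sqrt(153207.0412) = 391.4167

391.4167 units


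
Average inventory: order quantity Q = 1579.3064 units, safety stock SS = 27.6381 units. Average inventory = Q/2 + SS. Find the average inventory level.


Q/2 = 789.6532
Avg = 789.6532 + 27.6381 = 817.2913

817.2913 units


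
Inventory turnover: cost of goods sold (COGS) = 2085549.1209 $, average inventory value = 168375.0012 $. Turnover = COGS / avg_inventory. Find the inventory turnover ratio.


Turnover = 2085549.1209 / 168375.0012 = 12.3863

12.3863


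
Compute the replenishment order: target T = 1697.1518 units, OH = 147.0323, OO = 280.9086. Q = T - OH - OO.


Inventory position = OH + OO = 147.0323 + 280.9086 = 427.9409
Q = 1697.1518 - 427.9409 = 1269.2109

1269.2109 units


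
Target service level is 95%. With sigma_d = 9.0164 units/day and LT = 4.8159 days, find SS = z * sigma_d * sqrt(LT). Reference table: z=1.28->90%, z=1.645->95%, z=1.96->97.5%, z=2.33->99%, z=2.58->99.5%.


From the table, SL = 95% corresponds to z = 1.645
sqrt(LT) = sqrt(4.8159) = 2.1945
SS = 1.645 * 9.0164 * 2.1945 = 32.5490

32.5490 units


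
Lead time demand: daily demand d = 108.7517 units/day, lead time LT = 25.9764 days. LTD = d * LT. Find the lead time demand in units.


LTD = 108.7517 * 25.9764 = 2824.9777

2824.9777 units


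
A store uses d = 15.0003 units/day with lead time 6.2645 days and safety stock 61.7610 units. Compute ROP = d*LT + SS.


d*LT = 15.0003 * 6.2645 = 93.9694
ROP = 93.9694 + 61.7610 = 155.7304

155.7304 units


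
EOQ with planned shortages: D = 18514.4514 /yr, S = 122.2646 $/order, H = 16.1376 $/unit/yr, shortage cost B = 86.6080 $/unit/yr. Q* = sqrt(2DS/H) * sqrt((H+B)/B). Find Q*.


sqrt(2DS/H) = 529.6650
sqrt((H+B)/B) = 1.0892
Q* = 529.6650 * 1.0892 = 576.9045

576.9045 units


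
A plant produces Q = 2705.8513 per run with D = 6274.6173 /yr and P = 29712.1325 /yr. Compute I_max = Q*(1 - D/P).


D/P = 0.2112
1 - D/P = 0.7888
I_max = 2705.8513 * 0.7888 = 2134.4288

2134.4288 units


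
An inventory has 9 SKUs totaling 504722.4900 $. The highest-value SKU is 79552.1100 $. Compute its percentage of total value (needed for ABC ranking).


Top item = 79552.1100
Total = 504722.4900
Percentage = 79552.1100 / 504722.4900 * 100 = 15.7616

15.7616%


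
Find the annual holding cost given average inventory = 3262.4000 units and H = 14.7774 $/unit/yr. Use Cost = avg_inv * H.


Cost = 3262.4000 * 14.7774 = 48209.7898

48209.7898 $/yr


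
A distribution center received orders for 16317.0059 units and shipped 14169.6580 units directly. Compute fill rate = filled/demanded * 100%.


FR = 14169.6580 / 16317.0059 * 100 = 86.8398

86.8398%


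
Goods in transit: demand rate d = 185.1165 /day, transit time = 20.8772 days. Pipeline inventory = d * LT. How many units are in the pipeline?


Pipeline = 185.1165 * 20.8772 = 3864.7142

3864.7142 units


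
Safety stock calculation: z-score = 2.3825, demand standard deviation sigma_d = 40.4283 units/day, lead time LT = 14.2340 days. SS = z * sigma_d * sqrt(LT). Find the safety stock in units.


sqrt(LT) = sqrt(14.2340) = 3.7728
SS = 2.3825 * 40.4283 * 3.7728 = 363.3974

363.3974 units


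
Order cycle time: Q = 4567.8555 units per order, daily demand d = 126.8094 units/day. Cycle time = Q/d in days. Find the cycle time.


Cycle = 4567.8555 / 126.8094 = 36.0214

36.0214 days


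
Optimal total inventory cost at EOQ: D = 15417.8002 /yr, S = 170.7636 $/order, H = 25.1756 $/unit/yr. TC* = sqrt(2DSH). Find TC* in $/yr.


2*D*S*H = 132564592.3437
TC* = sqrt(132564592.3437) = 11513.6698

11513.6698 $/yr


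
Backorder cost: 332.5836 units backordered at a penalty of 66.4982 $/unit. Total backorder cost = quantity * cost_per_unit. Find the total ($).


Total = 332.5836 * 66.4982 = 22116.2107

22116.2107 $


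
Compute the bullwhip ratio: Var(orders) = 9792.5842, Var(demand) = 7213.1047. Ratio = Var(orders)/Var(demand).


BW = 9792.5842 / 7213.1047 = 1.3576

1.3576


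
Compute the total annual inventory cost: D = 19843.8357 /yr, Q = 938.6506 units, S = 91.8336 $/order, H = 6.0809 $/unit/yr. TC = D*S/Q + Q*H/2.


Ordering cost = D*S/Q = 1941.4369
Holding cost = Q*H/2 = 2853.9202
TC = 1941.4369 + 2853.9202 = 4795.3571

4795.3571 $/yr


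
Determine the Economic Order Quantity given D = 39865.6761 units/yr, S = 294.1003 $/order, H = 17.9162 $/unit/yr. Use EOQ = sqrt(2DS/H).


2*D*S = 2 * 39865.6761 * 294.1003 = 23449014.6014
2*D*S/H = 1308816.3004
EOQ = sqrt(1308816.3004) = 1144.0351

1144.0351 units


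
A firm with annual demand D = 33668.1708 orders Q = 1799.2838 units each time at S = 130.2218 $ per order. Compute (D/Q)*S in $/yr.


Number of orders = D/Q = 18.7120
Cost = 18.7120 * 130.2218 = 2436.7083

2436.7083 $/yr


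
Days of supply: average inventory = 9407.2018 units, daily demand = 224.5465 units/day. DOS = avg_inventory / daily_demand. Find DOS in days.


DOS = 9407.2018 / 224.5465 = 41.8942

41.8942 days


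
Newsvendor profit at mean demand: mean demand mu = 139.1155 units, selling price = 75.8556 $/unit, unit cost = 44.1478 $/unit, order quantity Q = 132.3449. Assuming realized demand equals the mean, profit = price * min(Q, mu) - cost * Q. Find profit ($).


Sales at mu = min(132.3449, 139.1155) = 132.3449
Revenue = 75.8556 * 132.3449 = 10039.1018
Total cost = 44.1478 * 132.3449 = 5842.7362
Profit = 10039.1018 - 5842.7362 = 4196.3656

4196.3656 $


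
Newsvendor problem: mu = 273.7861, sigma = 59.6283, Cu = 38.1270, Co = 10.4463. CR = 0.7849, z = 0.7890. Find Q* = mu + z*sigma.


CR = Cu/(Cu+Co) = 38.1270/(38.1270+10.4463) = 0.7849
z = 0.7890
Q* = 273.7861 + 0.7890 * 59.6283 = 320.8328

320.8328 units


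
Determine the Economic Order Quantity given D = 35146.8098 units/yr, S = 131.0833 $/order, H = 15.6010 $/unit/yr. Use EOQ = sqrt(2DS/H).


2*D*S = 2 * 35146.8098 * 131.0833 = 9214319.6261
2*D*S/H = 590623.6540
EOQ = sqrt(590623.6540) = 768.5204

768.5204 units


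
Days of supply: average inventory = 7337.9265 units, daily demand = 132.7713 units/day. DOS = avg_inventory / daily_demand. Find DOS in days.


DOS = 7337.9265 / 132.7713 = 55.2674

55.2674 days


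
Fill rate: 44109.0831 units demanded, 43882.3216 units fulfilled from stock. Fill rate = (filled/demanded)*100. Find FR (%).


FR = 43882.3216 / 44109.0831 * 100 = 99.4859

99.4859%


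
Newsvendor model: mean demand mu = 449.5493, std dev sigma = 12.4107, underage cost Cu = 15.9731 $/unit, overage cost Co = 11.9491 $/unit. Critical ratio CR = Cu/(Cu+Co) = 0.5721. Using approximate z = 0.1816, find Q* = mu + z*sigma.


CR = Cu/(Cu+Co) = 15.9731/(15.9731+11.9491) = 0.5721
z = 0.1816
Q* = 449.5493 + 0.1816 * 12.4107 = 451.8031

451.8031 units


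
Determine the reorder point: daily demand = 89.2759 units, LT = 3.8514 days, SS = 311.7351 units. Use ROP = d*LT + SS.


d*LT = 89.2759 * 3.8514 = 343.8372
ROP = 343.8372 + 311.7351 = 655.5723

655.5723 units


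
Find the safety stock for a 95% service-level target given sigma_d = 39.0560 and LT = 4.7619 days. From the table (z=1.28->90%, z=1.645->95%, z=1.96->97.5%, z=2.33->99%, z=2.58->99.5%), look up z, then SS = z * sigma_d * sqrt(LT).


From the table, SL = 95% corresponds to z = 1.645
sqrt(LT) = sqrt(4.7619) = 2.1822
SS = 1.645 * 39.0560 * 2.1822 = 140.1986

140.1986 units


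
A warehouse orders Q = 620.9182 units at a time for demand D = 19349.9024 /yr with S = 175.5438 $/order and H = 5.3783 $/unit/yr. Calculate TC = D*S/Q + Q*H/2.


Ordering cost = D*S/Q = 5470.5360
Holding cost = Q*H/2 = 1669.7422
TC = 5470.5360 + 1669.7422 = 7140.2782

7140.2782 $/yr


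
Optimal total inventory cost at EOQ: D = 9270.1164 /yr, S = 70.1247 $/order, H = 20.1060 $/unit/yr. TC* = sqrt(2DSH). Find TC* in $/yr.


2*D*S*H = 26140378.8565
TC* = sqrt(26140378.8565) = 5112.7663

5112.7663 $/yr


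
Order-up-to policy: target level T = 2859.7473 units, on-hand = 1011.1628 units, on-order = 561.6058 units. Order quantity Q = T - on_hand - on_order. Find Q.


Inventory position = OH + OO = 1011.1628 + 561.6058 = 1572.7686
Q = 2859.7473 - 1572.7686 = 1286.9787

1286.9787 units


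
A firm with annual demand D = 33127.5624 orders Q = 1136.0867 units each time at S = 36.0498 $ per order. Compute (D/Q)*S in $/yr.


Number of orders = D/Q = 29.1594
Cost = 29.1594 * 36.0498 = 1051.1891

1051.1891 $/yr


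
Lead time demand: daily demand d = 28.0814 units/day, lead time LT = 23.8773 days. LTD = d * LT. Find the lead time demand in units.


LTD = 28.0814 * 23.8773 = 670.5080

670.5080 units


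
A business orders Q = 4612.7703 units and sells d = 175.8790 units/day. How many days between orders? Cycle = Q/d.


Cycle = 4612.7703 / 175.8790 = 26.2270

26.2270 days


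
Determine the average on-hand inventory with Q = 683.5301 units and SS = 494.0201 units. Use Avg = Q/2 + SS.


Q/2 = 341.7650
Avg = 341.7650 + 494.0201 = 835.7851

835.7851 units


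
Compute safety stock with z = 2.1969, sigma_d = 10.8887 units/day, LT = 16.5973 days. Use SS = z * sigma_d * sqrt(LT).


sqrt(LT) = sqrt(16.5973) = 4.0740
SS = 2.1969 * 10.8887 * 4.0740 = 97.4552

97.4552 units


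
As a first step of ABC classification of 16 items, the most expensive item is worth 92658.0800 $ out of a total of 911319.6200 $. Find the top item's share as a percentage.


Top item = 92658.0800
Total = 911319.6200
Percentage = 92658.0800 / 911319.6200 * 100 = 10.1675

10.1675%


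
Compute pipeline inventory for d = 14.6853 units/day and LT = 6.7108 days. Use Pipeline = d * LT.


Pipeline = 14.6853 * 6.7108 = 98.5501

98.5501 units


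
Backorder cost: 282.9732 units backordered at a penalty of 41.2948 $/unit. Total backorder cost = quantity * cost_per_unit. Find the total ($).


Total = 282.9732 * 41.2948 = 11685.3217

11685.3217 $


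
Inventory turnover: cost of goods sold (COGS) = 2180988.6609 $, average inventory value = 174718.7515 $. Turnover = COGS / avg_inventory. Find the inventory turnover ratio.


Turnover = 2180988.6609 / 174718.7515 = 12.4829

12.4829


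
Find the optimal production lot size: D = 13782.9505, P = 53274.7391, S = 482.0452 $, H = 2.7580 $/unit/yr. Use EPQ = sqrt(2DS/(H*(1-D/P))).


1 - D/P = 1 - 0.2587 = 0.7413
H*(1-D/P) = 2.0445
2DS = 13288010.2607
EPQ = sqrt(6499504.0833) = 2549.4125

2549.4125 units


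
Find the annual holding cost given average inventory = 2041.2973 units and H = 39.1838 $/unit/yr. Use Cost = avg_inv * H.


Cost = 2041.2973 * 39.1838 = 79985.7851

79985.7851 $/yr


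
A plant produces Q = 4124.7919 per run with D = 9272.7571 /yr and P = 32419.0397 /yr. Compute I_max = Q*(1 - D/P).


D/P = 0.2860
1 - D/P = 0.7140
I_max = 4124.7919 * 0.7140 = 2944.9854

2944.9854 units


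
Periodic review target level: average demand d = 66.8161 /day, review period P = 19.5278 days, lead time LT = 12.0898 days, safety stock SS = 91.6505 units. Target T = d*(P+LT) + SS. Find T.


P + LT = 31.6176
d*(P+LT) = 66.8161 * 31.6176 = 2112.5647
T = 2112.5647 + 91.6505 = 2204.2152

2204.2152 units


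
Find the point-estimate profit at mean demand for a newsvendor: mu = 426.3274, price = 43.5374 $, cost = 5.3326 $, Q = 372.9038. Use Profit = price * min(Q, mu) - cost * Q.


Sales at mu = min(372.9038, 426.3274) = 372.9038
Revenue = 43.5374 * 372.9038 = 16235.2619
Total cost = 5.3326 * 372.9038 = 1988.5468
Profit = 16235.2619 - 1988.5468 = 14246.7151

14246.7151 $


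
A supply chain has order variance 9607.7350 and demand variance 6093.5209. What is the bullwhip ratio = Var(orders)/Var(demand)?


BW = 9607.7350 / 6093.5209 = 1.5767

1.5767


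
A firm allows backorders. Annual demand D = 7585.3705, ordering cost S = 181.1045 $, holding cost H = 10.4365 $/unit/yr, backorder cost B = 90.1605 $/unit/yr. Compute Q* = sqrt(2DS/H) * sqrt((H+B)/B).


sqrt(2DS/H) = 513.0865
sqrt((H+B)/B) = 1.0563
Q* = 513.0865 * 1.0563 = 541.9696

541.9696 units


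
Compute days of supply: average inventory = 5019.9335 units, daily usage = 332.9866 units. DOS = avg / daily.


DOS = 5019.9335 / 332.9866 = 15.0755

15.0755 days


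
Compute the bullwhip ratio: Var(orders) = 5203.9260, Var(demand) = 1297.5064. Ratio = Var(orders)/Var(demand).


BW = 5203.9260 / 1297.5064 = 4.0107

4.0107


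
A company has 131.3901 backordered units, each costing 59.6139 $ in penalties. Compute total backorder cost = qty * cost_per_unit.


Total = 131.3901 * 59.6139 = 7832.6763

7832.6763 $


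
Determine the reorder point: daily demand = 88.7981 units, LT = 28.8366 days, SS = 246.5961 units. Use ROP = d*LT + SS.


d*LT = 88.7981 * 28.8366 = 2560.6353
ROP = 2560.6353 + 246.5961 = 2807.2314

2807.2314 units


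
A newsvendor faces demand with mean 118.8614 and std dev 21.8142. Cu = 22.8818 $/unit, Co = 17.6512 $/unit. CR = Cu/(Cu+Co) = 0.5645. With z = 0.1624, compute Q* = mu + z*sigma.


CR = Cu/(Cu+Co) = 22.8818/(22.8818+17.6512) = 0.5645
z = 0.1624
Q* = 118.8614 + 0.1624 * 21.8142 = 122.4040

122.4040 units


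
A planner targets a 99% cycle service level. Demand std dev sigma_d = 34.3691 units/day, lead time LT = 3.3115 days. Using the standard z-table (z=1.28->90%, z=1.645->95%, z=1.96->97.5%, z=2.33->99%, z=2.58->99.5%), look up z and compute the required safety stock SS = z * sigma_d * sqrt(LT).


From the table, SL = 99% corresponds to z = 2.33
sqrt(LT) = sqrt(3.3115) = 1.8198
SS = 2.33 * 34.3691 * 1.8198 = 145.7258

145.7258 units


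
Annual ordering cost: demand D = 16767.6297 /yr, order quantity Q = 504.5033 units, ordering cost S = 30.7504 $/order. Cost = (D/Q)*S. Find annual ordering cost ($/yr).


Number of orders = D/Q = 33.2359
Cost = 33.2359 * 30.7504 = 1022.0177

1022.0177 $/yr


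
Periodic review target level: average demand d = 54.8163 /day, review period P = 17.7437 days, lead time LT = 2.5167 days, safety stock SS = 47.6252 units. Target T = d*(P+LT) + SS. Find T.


P + LT = 20.2604
d*(P+LT) = 54.8163 * 20.2604 = 1110.6002
T = 1110.6002 + 47.6252 = 1158.2254

1158.2254 units


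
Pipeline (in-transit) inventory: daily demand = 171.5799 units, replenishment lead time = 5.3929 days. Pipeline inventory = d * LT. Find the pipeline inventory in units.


Pipeline = 171.5799 * 5.3929 = 925.3132

925.3132 units


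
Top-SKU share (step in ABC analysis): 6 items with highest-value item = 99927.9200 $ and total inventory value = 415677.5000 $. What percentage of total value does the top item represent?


Top item = 99927.9200
Total = 415677.5000
Percentage = 99927.9200 / 415677.5000 * 100 = 24.0398

24.0398%


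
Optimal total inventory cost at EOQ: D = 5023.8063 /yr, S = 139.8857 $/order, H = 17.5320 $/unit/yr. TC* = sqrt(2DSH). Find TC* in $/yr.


2*D*S*H = 24641529.6872
TC* = sqrt(24641529.6872) = 4964.0235

4964.0235 $/yr


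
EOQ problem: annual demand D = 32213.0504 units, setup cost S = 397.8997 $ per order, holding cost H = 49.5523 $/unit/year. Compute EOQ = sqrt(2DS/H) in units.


2*D*S = 2 * 32213.0504 * 397.8997 = 25635126.1805
2*D*S/H = 517334.7389
EOQ = sqrt(517334.7389) = 719.2599

719.2599 units


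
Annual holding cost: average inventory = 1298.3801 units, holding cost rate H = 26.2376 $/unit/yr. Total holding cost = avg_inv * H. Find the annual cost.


Cost = 1298.3801 * 26.2376 = 34066.3777

34066.3777 $/yr


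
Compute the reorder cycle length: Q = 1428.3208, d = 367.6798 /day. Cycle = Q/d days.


Cycle = 1428.3208 / 367.6798 = 3.8847

3.8847 days


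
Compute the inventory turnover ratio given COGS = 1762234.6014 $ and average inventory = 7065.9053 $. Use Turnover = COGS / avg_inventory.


Turnover = 1762234.6014 / 7065.9053 = 249.3997

249.3997


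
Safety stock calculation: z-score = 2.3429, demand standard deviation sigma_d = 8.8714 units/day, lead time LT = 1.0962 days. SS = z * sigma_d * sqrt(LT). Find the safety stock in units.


sqrt(LT) = sqrt(1.0962) = 1.0470
SS = 2.3429 * 8.8714 * 1.0470 = 21.7616

21.7616 units


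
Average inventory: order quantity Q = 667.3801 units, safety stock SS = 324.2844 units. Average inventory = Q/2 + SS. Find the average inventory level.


Q/2 = 333.6900
Avg = 333.6900 + 324.2844 = 657.9744

657.9744 units


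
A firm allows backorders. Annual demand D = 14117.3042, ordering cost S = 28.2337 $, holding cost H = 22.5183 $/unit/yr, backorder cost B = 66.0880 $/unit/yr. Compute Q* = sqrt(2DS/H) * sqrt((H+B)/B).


sqrt(2DS/H) = 188.1512
sqrt((H+B)/B) = 1.1579
Q* = 188.1512 * 1.1579 = 217.8602

217.8602 units


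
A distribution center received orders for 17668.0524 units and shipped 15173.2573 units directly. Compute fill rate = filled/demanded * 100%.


FR = 15173.2573 / 17668.0524 * 100 = 85.8796

85.8796%


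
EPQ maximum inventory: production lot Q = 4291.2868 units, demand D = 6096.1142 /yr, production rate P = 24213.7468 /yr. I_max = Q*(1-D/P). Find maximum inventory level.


D/P = 0.2518
1 - D/P = 0.7482
I_max = 4291.2868 * 0.7482 = 3210.9016

3210.9016 units


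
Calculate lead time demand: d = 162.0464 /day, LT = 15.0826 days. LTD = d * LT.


LTD = 162.0464 * 15.0826 = 2444.0810

2444.0810 units


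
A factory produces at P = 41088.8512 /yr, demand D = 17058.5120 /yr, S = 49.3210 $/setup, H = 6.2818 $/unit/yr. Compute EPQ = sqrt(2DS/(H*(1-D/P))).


1 - D/P = 1 - 0.4152 = 0.5848
H*(1-D/P) = 3.6738
2DS = 1682685.7407
EPQ = sqrt(458018.4863) = 676.7706

676.7706 units


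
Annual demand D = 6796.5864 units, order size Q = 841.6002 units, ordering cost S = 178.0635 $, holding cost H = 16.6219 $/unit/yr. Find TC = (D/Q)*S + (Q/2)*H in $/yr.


Ordering cost = D*S/Q = 1438.0034
Holding cost = Q*H/2 = 6994.4972
TC = 1438.0034 + 6994.4972 = 8432.5006

8432.5006 $/yr


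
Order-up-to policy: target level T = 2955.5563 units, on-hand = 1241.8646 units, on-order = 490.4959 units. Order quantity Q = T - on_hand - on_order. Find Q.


Inventory position = OH + OO = 1241.8646 + 490.4959 = 1732.3605
Q = 2955.5563 - 1732.3605 = 1223.1958

1223.1958 units


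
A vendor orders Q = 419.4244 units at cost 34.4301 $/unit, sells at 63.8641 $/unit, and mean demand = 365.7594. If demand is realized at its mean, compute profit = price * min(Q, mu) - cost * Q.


Sales at mu = min(419.4244, 365.7594) = 365.7594
Revenue = 63.8641 * 365.7594 = 23358.8949
Total cost = 34.4301 * 419.4244 = 14440.8240
Profit = 23358.8949 - 14440.8240 = 8918.0709

8918.0709 $


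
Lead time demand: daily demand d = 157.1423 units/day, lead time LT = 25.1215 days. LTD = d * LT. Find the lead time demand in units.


LTD = 157.1423 * 25.1215 = 3947.6503

3947.6503 units


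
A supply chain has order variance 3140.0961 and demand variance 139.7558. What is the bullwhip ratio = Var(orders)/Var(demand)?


BW = 3140.0961 / 139.7558 = 22.4684

22.4684


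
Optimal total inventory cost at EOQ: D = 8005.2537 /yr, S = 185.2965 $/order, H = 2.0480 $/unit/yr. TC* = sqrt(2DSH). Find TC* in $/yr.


2*D*S*H = 6075783.1361
TC* = sqrt(6075783.1361) = 2464.9104

2464.9104 $/yr


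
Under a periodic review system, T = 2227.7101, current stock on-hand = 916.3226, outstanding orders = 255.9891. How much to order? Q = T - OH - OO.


Inventory position = OH + OO = 916.3226 + 255.9891 = 1172.3117
Q = 2227.7101 - 1172.3117 = 1055.3984

1055.3984 units


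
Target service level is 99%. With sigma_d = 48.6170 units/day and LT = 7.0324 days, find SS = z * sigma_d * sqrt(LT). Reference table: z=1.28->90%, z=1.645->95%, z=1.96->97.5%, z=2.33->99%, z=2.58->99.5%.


From the table, SL = 99% corresponds to z = 2.33
sqrt(LT) = sqrt(7.0324) = 2.6519
SS = 2.33 * 48.6170 * 2.6519 = 300.3972

300.3972 units


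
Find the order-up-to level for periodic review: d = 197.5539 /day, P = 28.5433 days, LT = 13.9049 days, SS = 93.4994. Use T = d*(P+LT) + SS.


P + LT = 42.4482
d*(P+LT) = 197.5539 * 42.4482 = 8385.8075
T = 8385.8075 + 93.4994 = 8479.3069

8479.3069 units


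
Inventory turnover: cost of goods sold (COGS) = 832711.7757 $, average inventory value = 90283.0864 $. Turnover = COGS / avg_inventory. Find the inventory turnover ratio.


Turnover = 832711.7757 / 90283.0864 = 9.2233

9.2233


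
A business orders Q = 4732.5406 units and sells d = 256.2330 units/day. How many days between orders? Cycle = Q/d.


Cycle = 4732.5406 / 256.2330 = 18.4697

18.4697 days


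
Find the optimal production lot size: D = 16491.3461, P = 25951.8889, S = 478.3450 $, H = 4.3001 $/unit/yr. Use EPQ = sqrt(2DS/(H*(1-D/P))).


1 - D/P = 1 - 0.6355 = 0.3645
H*(1-D/P) = 1.5676
2DS = 15777105.9004
EPQ = sqrt(10064720.1500) = 3172.4943

3172.4943 units


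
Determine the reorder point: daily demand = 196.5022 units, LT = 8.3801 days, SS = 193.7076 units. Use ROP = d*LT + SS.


d*LT = 196.5022 * 8.3801 = 1646.7081
ROP = 1646.7081 + 193.7076 = 1840.4157

1840.4157 units


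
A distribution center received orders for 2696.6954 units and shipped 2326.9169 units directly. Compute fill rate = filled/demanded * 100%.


FR = 2326.9169 / 2696.6954 * 100 = 86.2877

86.2877%


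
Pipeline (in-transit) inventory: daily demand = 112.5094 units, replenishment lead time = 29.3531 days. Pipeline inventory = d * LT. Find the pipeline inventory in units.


Pipeline = 112.5094 * 29.3531 = 3302.4997

3302.4997 units


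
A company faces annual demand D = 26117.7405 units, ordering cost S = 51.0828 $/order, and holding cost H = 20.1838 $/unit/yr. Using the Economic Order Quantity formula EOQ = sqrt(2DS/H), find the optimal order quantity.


2*D*S = 2 * 26117.7405 * 51.0828 = 2668334.6288
2*D*S/H = 132201.7969
EOQ = sqrt(132201.7969) = 363.5957

363.5957 units


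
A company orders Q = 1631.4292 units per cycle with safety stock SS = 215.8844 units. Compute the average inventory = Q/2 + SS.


Q/2 = 815.7146
Avg = 815.7146 + 215.8844 = 1031.5990

1031.5990 units


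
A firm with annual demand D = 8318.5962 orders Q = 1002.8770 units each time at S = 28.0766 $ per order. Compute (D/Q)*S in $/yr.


Number of orders = D/Q = 8.2947
Cost = 8.2947 * 28.0766 = 232.8879

232.8879 $/yr


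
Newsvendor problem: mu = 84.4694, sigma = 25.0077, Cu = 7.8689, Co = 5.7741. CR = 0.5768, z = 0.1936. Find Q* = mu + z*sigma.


CR = Cu/(Cu+Co) = 7.8689/(7.8689+5.7741) = 0.5768
z = 0.1936
Q* = 84.4694 + 0.1936 * 25.0077 = 89.3109

89.3109 units


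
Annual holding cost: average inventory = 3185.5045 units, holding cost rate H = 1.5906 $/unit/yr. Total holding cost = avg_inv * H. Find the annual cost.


Cost = 3185.5045 * 1.5906 = 5066.8635

5066.8635 $/yr


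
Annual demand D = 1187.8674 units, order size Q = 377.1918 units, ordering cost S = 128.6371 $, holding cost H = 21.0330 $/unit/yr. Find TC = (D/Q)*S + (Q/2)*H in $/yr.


Ordering cost = D*S/Q = 405.1091
Holding cost = Q*H/2 = 3966.7376
TC = 405.1091 + 3966.7376 = 4371.8466

4371.8466 $/yr
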